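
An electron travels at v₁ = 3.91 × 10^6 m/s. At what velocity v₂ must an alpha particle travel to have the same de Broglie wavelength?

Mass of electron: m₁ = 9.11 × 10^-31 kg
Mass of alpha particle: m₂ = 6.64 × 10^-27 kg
v₂ = 5.36 × 10^2 m/s

For equal de Broglie wavelengths: λ₁ = λ₂

h/(m₁v₁) = h/(m₂v₂)
m₁v₁ = m₂v₂
v₂ = v₁ · (m₁/m₂)

v₂ = 3.91 × 10^6 m/s × (9.11 × 10^-31 kg / 6.64 × 10^-27 kg)
v₂ = 5.36 × 10^2 m/s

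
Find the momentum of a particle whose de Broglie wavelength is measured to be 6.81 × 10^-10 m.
9.73 × 10^-25 kg·m/s

From the de Broglie relation λ = h/p, we solve for p:

p = h/λ
p = (6.626 × 10^-34 J·s) / (6.81 × 10^-10 m)
p = 9.73 × 10^-25 kg·m/s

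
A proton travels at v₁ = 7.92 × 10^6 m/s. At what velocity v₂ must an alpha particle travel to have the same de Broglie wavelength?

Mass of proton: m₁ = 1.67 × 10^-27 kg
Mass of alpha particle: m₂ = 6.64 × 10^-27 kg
v₂ = 1.99 × 10^6 m/s

For equal de Broglie wavelengths: λ₁ = λ₂

h/(m₁v₁) = h/(m₂v₂)
m₁v₁ = m₂v₂
v₂ = v₁ · (m₁/m₂)

v₂ = 7.92 × 10^6 m/s × (1.67 × 10^-27 kg / 6.64 × 10^-27 kg)
v₂ = 1.99 × 10^6 m/s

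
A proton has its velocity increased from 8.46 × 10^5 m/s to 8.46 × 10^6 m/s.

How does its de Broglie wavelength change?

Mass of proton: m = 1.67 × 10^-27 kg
The wavelength decreases by a factor of 10.

Using λ = h/(mv):

Initial wavelength: λ₁ = h/(mv₁) = 4.69 × 10^-13 m
Final wavelength: λ₂ = h/(mv₂) = 4.69 × 10^-14 m

Since λ ∝ 1/v, when velocity increases by a factor of 10, the wavelength decreases by a factor of 10.

λ₂/λ₁ = v₁/v₂ = 1/10

The wavelength decreases by a factor of 10.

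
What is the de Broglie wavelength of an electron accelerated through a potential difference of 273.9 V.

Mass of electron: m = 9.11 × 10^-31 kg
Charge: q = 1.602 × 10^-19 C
7.41 × 10^-11 m

When a particle is accelerated through voltage V, it gains kinetic energy KE = qV.

The de Broglie wavelength is then λ = h/√(2mqV):

λ = h/√(2mqV)
λ = (6.626 × 10^-34 J·s) / √(2 × 9.11 × 10^-31 kg × 1.602 × 10^-19 C × 273.9 V)
λ = 7.41 × 10^-11 m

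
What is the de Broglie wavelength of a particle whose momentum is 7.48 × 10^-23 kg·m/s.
8.86 × 10^-12 m

Using the de Broglie relation λ = h/p:

λ = h/p
λ = (6.626 × 10^-34 J·s) / (7.48 × 10^-23 kg·m/s)
λ = 8.86 × 10^-12 m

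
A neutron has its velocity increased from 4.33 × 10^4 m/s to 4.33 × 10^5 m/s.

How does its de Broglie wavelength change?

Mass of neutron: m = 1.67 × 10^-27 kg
The wavelength decreases by a factor of 10.

Using λ = h/(mv):

Initial wavelength: λ₁ = h/(mv₁) = 9.16 × 10^-12 m
Final wavelength: λ₂ = h/(mv₂) = 9.16 × 10^-13 m

Since λ ∝ 1/v, when velocity increases by a factor of 10, the wavelength decreases by a factor of 10.

λ₂/λ₁ = v₁/v₂ = 1/10

The wavelength decreases by a factor of 10.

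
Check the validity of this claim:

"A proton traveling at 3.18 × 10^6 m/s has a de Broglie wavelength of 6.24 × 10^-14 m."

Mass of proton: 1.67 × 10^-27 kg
False

The claim is incorrect.

Using λ = h/(mv):
λ = (6.626 × 10^-34 J·s) / (1.67 × 10^-27 kg × 3.18 × 10^6 m/s)
λ = 1.25 × 10^-13 m

The actual wavelength differs from the claimed 6.24 × 10^-14 m.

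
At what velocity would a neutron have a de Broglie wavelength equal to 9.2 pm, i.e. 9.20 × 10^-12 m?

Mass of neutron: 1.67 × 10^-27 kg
4.31 × 10^4 m/s

From λ = h/(mv), solve for v:

v = h/(mλ)
v = (6.626 × 10^-34 J·s) / (1.67 × 10^-27 kg × 9.20 × 10^-12 m)
v = 4.31 × 10^4 m/s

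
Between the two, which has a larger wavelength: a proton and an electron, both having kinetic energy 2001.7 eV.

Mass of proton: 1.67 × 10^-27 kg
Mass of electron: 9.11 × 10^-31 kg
The electron has the longer wavelength.

Using λ = h/√(2mKE):

For proton: λ₁ = h/√(2m₁KE) = 6.40 × 10^-13 m
For electron: λ₂ = h/√(2m₂KE) = 2.74 × 10^-11 m

Since λ ∝ 1/√m at constant kinetic energy, the lighter particle has the longer wavelength.

The electron has the longer de Broglie wavelength.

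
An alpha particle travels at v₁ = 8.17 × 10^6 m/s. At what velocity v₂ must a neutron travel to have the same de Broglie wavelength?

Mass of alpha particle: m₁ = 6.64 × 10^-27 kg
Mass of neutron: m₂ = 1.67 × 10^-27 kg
v₂ = 3.25 × 10^7 m/s

For equal de Broglie wavelengths: λ₁ = λ₂

h/(m₁v₁) = h/(m₂v₂)
m₁v₁ = m₂v₂
v₂ = v₁ · (m₁/m₂)

v₂ = 8.17 × 10^6 m/s × (6.64 × 10^-27 kg / 1.67 × 10^-27 kg)
v₂ = 3.25 × 10^7 m/s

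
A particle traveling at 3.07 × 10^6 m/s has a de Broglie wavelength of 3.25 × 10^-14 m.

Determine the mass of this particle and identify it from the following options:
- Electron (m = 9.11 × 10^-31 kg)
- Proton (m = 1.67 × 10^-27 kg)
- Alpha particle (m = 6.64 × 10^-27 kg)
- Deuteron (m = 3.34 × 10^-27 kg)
The particle is an alpha particle.

From λ = h/(mv), solve for mass:

m = h/(λv)
m = (6.626 × 10^-34 J·s) / (3.25 × 10^-14 m × 3.07 × 10^6 m/s)
m = 6.64 × 10^-27 kg

Comparing with the listed masses, this is closest to an alpha particle.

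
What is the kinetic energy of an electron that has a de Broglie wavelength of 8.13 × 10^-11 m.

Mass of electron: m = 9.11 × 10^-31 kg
3.65 × 10^-17 J (or 228 eV)

From λ = h/√(2mKE), we solve for KE:

λ² = h²/(2mKE)
KE = h²/(2mλ²)
KE = (6.626 × 10^-34 J·s)² / (2 × 9.11 × 10^-31 kg × (8.13 × 10^-11 m)²)
KE = 3.65 × 10^-17 J
KE = 228 eV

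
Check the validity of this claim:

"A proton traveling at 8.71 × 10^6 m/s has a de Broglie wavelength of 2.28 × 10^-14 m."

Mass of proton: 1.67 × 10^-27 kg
False

The claim is incorrect.

Using λ = h/(mv):
λ = (6.626 × 10^-34 J·s) / (1.67 × 10^-27 kg × 8.71 × 10^6 m/s)
λ = 4.56 × 10^-14 m

The actual wavelength differs from the claimed 2.28 × 10^-14 m.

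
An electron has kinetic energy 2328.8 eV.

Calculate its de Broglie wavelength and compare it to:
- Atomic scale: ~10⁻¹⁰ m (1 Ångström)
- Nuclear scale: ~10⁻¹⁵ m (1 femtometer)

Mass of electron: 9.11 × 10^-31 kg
λ = 2.54 × 10^-11 m, which is between nuclear and atomic scales.

Using λ = h/√(2mKE):

KE = 2328.8 eV = 3.731 × 10^-16 J

λ = h/√(2mKE)
λ = (6.626 × 10^-34 J·s) / √(2 × 9.11 × 10^-31 kg × 3.731 × 10^-16 J)
λ = 2.54 × 10^-11 m

Comparison:
- Atomic scale (10⁻¹⁰ m): λ is 0.25× this size
- Nuclear scale (10⁻¹⁵ m): λ is 2.5e+04× this size

The wavelength is between nuclear and atomic scales.

This wavelength is appropriate for probing atomic structure but too large for nuclear physics experiments.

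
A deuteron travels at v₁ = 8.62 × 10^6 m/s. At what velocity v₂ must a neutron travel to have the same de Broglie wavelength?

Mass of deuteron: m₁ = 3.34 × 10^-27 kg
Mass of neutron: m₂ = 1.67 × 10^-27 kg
v₂ = 1.72 × 10^7 m/s

For equal de Broglie wavelengths: λ₁ = λ₂

h/(m₁v₁) = h/(m₂v₂)
m₁v₁ = m₂v₂
v₂ = v₁ · (m₁/m₂)

v₂ = 8.62 × 10^6 m/s × (3.34 × 10^-27 kg / 1.67 × 10^-27 kg)
v₂ = 1.72 × 10^7 m/s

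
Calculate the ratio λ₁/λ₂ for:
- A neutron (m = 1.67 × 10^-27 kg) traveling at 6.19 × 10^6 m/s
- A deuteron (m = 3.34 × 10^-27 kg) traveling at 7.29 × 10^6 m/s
λ₁/λ₂ = 2.36

Using λ = h/(mv):

λ₁ = h/(m₁v₁) = 6.41 × 10^-14 m
λ₂ = h/(m₂v₂) = 2.72 × 10^-14 m

Ratio λ₁/λ₂ = (m₂v₂)/(m₁v₁)
         = (3.34 × 10^-27 kg × 7.29 × 10^6 m/s) / (1.67 × 10^-27 kg × 6.19 × 10^6 m/s)
         = 2.36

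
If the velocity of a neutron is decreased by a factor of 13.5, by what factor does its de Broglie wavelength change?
The wavelength increases by a factor of 13.5.

From λ = h/(mv), the wavelength is inversely proportional to velocity:

λ ∝ 1/v

If v → v/13.5, then λ → 13.5λ

When velocity is decreased by a factor of 13.5, the wavelength increases by a factor of 13.5.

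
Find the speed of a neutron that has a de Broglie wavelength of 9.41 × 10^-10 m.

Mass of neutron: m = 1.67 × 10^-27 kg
4.22 × 10^2 m/s

From the de Broglie relation λ = h/(mv), we solve for v:

v = h/(mλ)
v = (6.626 × 10^-34 J·s) / (1.67 × 10^-27 kg × 9.41 × 10^-10 m)
v = 4.22 × 10^2 m/s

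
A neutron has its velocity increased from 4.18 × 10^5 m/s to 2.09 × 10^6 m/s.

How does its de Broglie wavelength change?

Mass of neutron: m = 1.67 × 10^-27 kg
The wavelength decreases by a factor of 5.

Using λ = h/(mv):

Initial wavelength: λ₁ = h/(mv₁) = 9.49 × 10^-13 m
Final wavelength: λ₂ = h/(mv₂) = 1.90 × 10^-13 m

Since λ ∝ 1/v, when velocity increases by a factor of 5, the wavelength decreases by a factor of 5.

λ₂/λ₁ = v₁/v₂ = 1/5

The wavelength decreases by a factor of 5.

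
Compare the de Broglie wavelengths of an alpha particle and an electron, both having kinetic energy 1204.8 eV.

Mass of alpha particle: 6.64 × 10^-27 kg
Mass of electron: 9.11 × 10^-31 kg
The electron has the longer wavelength.

Using λ = h/√(2mKE):

For alpha particle: λ₁ = h/√(2m₁KE) = 4.14 × 10^-13 m
For electron: λ₂ = h/√(2m₂KE) = 3.53 × 10^-11 m

Since λ ∝ 1/√m at constant kinetic energy, the lighter particle has the longer wavelength.

The electron has the longer de Broglie wavelength.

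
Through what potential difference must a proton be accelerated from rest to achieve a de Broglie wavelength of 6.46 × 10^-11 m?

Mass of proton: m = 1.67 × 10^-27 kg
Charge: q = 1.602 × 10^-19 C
1.97 × 10^-1 V

From λ = h/√(2mqV), we solve for V:

λ² = h²/(2mqV)
V = h²/(2mqλ²)
V = (6.626 × 10^-34 J·s)² / (2 × 1.67 × 10^-27 kg × 1.602 × 10^-19 C × (6.46 × 10^-11 m)²)
V = 1.97 × 10^-1 V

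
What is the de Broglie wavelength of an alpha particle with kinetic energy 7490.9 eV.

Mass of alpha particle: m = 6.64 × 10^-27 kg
1.66 × 10^-13 m

Using λ = h/√(2mKE):

First convert KE to Joules: KE = 7490.9 eV = 1.200 × 10^-15 J

λ = h/√(2mKE)
λ = (6.626 × 10^-34 J·s) / √(2 × 6.64 × 10^-27 kg × 1.200 × 10^-15 J)
λ = 1.66 × 10^-13 m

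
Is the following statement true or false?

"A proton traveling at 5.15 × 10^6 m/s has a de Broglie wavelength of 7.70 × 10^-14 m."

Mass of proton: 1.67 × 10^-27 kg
True

The claim is correct.

Using λ = h/(mv):
λ = (6.626 × 10^-34 J·s) / (1.67 × 10^-27 kg × 5.15 × 10^6 m/s)
λ = 7.70 × 10^-14 m

This matches the claimed value.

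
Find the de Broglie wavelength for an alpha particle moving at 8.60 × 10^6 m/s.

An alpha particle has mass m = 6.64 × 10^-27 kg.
1.16 × 10^-14 m

Using the de Broglie relation λ = h/(mv):

λ = h/(mv)
λ = (6.626 × 10^-34 J·s) / (6.64 × 10^-27 kg × 8.60 × 10^6 m/s)
λ = 1.16 × 10^-14 m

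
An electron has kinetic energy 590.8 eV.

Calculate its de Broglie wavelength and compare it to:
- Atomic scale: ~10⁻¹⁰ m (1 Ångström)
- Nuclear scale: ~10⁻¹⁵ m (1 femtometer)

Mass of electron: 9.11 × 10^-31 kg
λ = 5.05 × 10^-11 m, which is between nuclear and atomic scales.

Using λ = h/√(2mKE):

KE = 590.8 eV = 9.466 × 10^-17 J

λ = h/√(2mKE)
λ = (6.626 × 10^-34 J·s) / √(2 × 9.11 × 10^-31 kg × 9.466 × 10^-17 J)
λ = 5.05 × 10^-11 m

Comparison:
- Atomic scale (10⁻¹⁰ m): λ is 0.5× this size
- Nuclear scale (10⁻¹⁵ m): λ is 5e+04× this size

The wavelength is between nuclear and atomic scales.

This wavelength is appropriate for probing atomic structure but too large for nuclear physics experiments.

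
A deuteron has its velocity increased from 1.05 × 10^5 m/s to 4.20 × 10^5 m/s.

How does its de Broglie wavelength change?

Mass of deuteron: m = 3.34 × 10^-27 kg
The wavelength decreases by a factor of 4.

Using λ = h/(mv):

Initial wavelength: λ₁ = h/(mv₁) = 1.89 × 10^-12 m
Final wavelength: λ₂ = h/(mv₂) = 4.72 × 10^-13 m

Since λ ∝ 1/v, when velocity increases by a factor of 4, the wavelength decreases by a factor of 4.

λ₂/λ₁ = v₁/v₂ = 1/4

The wavelength decreases by a factor of 4.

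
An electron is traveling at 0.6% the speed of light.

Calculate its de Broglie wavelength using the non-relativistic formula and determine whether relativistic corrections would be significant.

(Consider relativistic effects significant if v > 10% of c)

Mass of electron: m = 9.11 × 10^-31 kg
No, relativistic corrections are not needed.

Using the non-relativistic de Broglie formula λ = h/(mv):

v = 0.6% × c = 1.799 × 10^6 m/s

λ = h/(mv)
λ = (6.626 × 10^-34 J·s) / (9.11 × 10^-31 kg × 1.799 × 10^6 m/s)
λ = 4.04 × 10^-10 m

Since v = 0.6% of c < 10% of c, relativistic corrections are NOT significant and this non-relativistic result is a good approximation.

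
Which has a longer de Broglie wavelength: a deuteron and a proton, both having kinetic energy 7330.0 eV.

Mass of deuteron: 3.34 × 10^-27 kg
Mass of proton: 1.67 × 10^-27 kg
The proton has the longer wavelength.

Using λ = h/√(2mKE):

For deuteron: λ₁ = h/√(2m₁KE) = 2.37 × 10^-13 m
For proton: λ₂ = h/√(2m₂KE) = 3.35 × 10^-13 m

Since λ ∝ 1/√m at constant kinetic energy, the lighter particle has the longer wavelength.

The proton has the longer de Broglie wavelength.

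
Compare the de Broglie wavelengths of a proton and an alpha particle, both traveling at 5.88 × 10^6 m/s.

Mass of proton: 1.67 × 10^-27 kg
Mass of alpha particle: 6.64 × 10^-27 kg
The proton has the longer wavelength.

Using λ = h/(mv), since both particles have the same velocity, the wavelength depends only on mass.

For proton: λ₁ = h/(m₁v) = 6.75 × 10^-14 m
For alpha particle: λ₂ = h/(m₂v) = 1.70 × 10^-14 m

Since λ ∝ 1/m at constant velocity, the lighter particle has the longer wavelength.

The proton has the longer de Broglie wavelength.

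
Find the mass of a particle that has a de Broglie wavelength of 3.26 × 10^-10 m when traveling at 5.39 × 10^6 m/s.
3.77 × 10^-31 kg

From the de Broglie relation λ = h/(mv), we solve for m:

m = h/(λv)
m = (6.626 × 10^-34 J·s) / (3.26 × 10^-10 m × 5.39 × 10^6 m/s)
m = 3.77 × 10^-31 kg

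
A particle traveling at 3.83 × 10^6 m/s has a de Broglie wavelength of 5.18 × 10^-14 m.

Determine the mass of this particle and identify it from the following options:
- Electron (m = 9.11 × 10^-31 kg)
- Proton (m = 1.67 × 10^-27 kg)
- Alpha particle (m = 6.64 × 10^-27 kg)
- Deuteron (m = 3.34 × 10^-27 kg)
The particle is a deuteron.

From λ = h/(mv), solve for mass:

m = h/(λv)
m = (6.626 × 10^-34 J·s) / (5.18 × 10^-14 m × 3.83 × 10^6 m/s)
m = 3.34 × 10^-27 kg

Comparing with the listed masses, this is closest to a deuteron.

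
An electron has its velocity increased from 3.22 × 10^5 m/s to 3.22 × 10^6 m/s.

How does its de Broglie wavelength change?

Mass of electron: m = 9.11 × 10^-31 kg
The wavelength decreases by a factor of 10.

Using λ = h/(mv):

Initial wavelength: λ₁ = h/(mv₁) = 2.26 × 10^-9 m
Final wavelength: λ₂ = h/(mv₂) = 2.26 × 10^-10 m

Since λ ∝ 1/v, when velocity increases by a factor of 10, the wavelength decreases by a factor of 10.

λ₂/λ₁ = v₁/v₂ = 1/10

The wavelength decreases by a factor of 10.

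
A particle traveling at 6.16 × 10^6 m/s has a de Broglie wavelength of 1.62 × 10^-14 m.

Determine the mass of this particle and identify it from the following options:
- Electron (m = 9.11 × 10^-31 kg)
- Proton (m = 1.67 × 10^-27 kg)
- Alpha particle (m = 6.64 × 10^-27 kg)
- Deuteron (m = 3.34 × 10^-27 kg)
The particle is an alpha particle.

From λ = h/(mv), solve for mass:

m = h/(λv)
m = (6.626 × 10^-34 J·s) / (1.62 × 10^-14 m × 6.16 × 10^6 m/s)
m = 6.64 × 10^-27 kg

Comparing with the listed masses, this is closest to an alpha particle.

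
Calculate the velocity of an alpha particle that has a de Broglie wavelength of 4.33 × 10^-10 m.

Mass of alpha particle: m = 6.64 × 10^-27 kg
2.30 × 10^2 m/s

From the de Broglie relation λ = h/(mv), we solve for v:

v = h/(mλ)
v = (6.626 × 10^-34 J·s) / (6.64 × 10^-27 kg × 4.33 × 10^-10 m)
v = 2.30 × 10^2 m/s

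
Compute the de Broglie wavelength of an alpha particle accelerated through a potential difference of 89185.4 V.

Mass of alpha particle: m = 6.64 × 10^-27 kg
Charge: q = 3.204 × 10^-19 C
3.40 × 10^-14 m

When a particle is accelerated through voltage V, it gains kinetic energy KE = qV.

The de Broglie wavelength is then λ = h/√(2mqV):

λ = h/√(2mqV)
λ = (6.626 × 10^-34 J·s) / √(2 × 6.64 × 10^-27 kg × 3.204 × 10^-19 C × 89185.4 V)
λ = 3.40 × 10^-14 m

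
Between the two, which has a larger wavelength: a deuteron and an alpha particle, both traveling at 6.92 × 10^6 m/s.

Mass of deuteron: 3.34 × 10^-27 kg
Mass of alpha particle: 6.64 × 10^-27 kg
The deuteron has the longer wavelength.

Using λ = h/(mv), since both particles have the same velocity, the wavelength depends only on mass.

For deuteron: λ₁ = h/(m₁v) = 2.87 × 10^-14 m
For alpha particle: λ₂ = h/(m₂v) = 1.44 × 10^-14 m

Since λ ∝ 1/m at constant velocity, the lighter particle has the longer wavelength.

The deuteron has the longer de Broglie wavelength.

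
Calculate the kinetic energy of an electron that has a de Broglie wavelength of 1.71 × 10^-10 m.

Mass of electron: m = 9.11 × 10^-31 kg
8.24 × 10^-18 J (or 51.4 eV)

From λ = h/√(2mKE), we solve for KE:

λ² = h²/(2mKE)
KE = h²/(2mλ²)
KE = (6.626 × 10^-34 J·s)² / (2 × 9.11 × 10^-31 kg × (1.71 × 10^-10 m)²)
KE = 8.24 × 10^-18 J
KE = 51.4 eV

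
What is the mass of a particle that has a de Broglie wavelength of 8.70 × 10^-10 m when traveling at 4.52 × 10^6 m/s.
1.68 × 10^-31 kg

From the de Broglie relation λ = h/(mv), we solve for m:

m = h/(λv)
m = (6.626 × 10^-34 J·s) / (8.70 × 10^-10 m × 4.52 × 10^6 m/s)
m = 1.68 × 10^-31 kg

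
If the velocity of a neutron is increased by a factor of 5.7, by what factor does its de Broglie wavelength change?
The wavelength decreases by a factor of 5.7.

From λ = h/(mv), the wavelength is inversely proportional to velocity:

λ ∝ 1/v

If v → 5.7v, then λ → λ/5.7

When velocity is increased by a factor of 5.7, the wavelength decreases by a factor of 5.7.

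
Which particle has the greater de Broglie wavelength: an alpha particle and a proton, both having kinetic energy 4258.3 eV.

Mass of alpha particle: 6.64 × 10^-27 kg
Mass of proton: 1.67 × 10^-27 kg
The proton has the longer wavelength.

Using λ = h/√(2mKE):

For alpha particle: λ₁ = h/√(2m₁KE) = 2.20 × 10^-13 m
For proton: λ₂ = h/√(2m₂KE) = 4.39 × 10^-13 m

Since λ ∝ 1/√m at constant kinetic energy, the lighter particle has the longer wavelength.

The proton has the longer de Broglie wavelength.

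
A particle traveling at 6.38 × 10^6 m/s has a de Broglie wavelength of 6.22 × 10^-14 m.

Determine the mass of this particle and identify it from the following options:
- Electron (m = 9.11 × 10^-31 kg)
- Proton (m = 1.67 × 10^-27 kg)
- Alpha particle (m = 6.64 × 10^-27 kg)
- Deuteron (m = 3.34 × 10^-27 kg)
The particle is a proton.

From λ = h/(mv), solve for mass:

m = h/(λv)
m = (6.626 × 10^-34 J·s) / (6.22 × 10^-14 m × 6.38 × 10^6 m/s)
m = 1.67 × 10^-27 kg

Comparing with the listed masses, this is closest to a proton.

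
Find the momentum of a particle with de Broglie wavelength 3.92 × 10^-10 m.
1.69 × 10^-24 kg·m/s

From the de Broglie relation λ = h/p, we solve for p:

p = h/λ
p = (6.626 × 10^-34 J·s) / (3.92 × 10^-10 m)
p = 1.69 × 10^-24 kg·m/s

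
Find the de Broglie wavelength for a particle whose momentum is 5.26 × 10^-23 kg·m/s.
1.26 × 10^-11 m

Using the de Broglie relation λ = h/p:

λ = h/p
λ = (6.626 × 10^-34 J·s) / (5.26 × 10^-23 kg·m/s)
λ = 1.26 × 10^-11 m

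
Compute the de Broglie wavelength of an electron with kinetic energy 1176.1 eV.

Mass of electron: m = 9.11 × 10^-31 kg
3.58 × 10^-11 m

Using λ = h/√(2mKE):

First convert KE to Joules: KE = 1176.1 eV = 1.884 × 10^-16 J

λ = h/√(2mKE)
λ = (6.626 × 10^-34 J·s) / √(2 × 9.11 × 10^-31 kg × 1.884 × 10^-16 J)
λ = 3.58 × 10^-11 m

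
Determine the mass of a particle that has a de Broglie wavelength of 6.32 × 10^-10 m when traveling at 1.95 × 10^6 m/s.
5.38 × 10^-31 kg

From the de Broglie relation λ = h/(mv), we solve for m:

m = h/(λv)
m = (6.626 × 10^-34 J·s) / (6.32 × 10^-10 m × 1.95 × 10^6 m/s)
m = 5.38 × 10^-31 kg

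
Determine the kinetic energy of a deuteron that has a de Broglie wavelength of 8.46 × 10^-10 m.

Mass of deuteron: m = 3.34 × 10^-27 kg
9.18 × 10^-23 J (or 5.73 × 10^-4 eV)

From λ = h/√(2mKE), we solve for KE:

λ² = h²/(2mKE)
KE = h²/(2mλ²)
KE = (6.626 × 10^-34 J·s)² / (2 × 3.34 × 10^-27 kg × (8.46 × 10^-10 m)²)
KE = 9.18 × 10^-23 J
KE = 5.73 × 10^-4 eV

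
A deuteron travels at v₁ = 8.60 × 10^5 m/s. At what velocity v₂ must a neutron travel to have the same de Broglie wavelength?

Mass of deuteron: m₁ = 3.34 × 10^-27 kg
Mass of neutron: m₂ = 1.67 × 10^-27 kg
v₂ = 1.72 × 10^6 m/s

For equal de Broglie wavelengths: λ₁ = λ₂

h/(m₁v₁) = h/(m₂v₂)
m₁v₁ = m₂v₂
v₂ = v₁ · (m₁/m₂)

v₂ = 8.60 × 10^5 m/s × (3.34 × 10^-27 kg / 1.67 × 10^-27 kg)
v₂ = 1.72 × 10^6 m/s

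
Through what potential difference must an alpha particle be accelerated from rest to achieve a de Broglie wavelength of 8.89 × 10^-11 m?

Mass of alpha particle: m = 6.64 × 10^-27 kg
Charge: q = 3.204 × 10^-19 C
1.31 × 10^-2 V

From λ = h/√(2mqV), we solve for V:

λ² = h²/(2mqV)
V = h²/(2mqλ²)
V = (6.626 × 10^-34 J·s)² / (2 × 6.64 × 10^-27 kg × 3.204 × 10^-19 C × (8.89 × 10^-11 m)²)
V = 1.31 × 10^-2 V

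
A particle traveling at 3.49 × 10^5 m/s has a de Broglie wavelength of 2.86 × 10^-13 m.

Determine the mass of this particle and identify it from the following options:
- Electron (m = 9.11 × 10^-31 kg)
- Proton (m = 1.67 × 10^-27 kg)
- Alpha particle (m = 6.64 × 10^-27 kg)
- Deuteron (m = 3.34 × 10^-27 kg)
The particle is an alpha particle.

From λ = h/(mv), solve for mass:

m = h/(λv)
m = (6.626 × 10^-34 J·s) / (2.86 × 10^-13 m × 3.49 × 10^5 m/s)
m = 6.64 × 10^-27 kg

Comparing with the listed masses, this is closest to an alpha particle.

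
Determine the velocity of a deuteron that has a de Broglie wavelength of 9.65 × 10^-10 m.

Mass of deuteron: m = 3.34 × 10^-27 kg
2.06 × 10^2 m/s

From the de Broglie relation λ = h/(mv), we solve for v:

v = h/(mλ)
v = (6.626 × 10^-34 J·s) / (3.34 × 10^-27 kg × 9.65 × 10^-10 m)
v = 2.06 × 10^2 m/s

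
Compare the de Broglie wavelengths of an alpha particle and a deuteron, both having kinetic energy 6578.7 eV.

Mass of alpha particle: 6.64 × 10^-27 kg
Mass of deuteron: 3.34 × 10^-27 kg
The deuteron has the longer wavelength.

Using λ = h/√(2mKE):

For alpha particle: λ₁ = h/√(2m₁KE) = 1.77 × 10^-13 m
For deuteron: λ₂ = h/√(2m₂KE) = 2.50 × 10^-13 m

Since λ ∝ 1/√m at constant kinetic energy, the lighter particle has the longer wavelength.

The deuteron has the longer de Broglie wavelength.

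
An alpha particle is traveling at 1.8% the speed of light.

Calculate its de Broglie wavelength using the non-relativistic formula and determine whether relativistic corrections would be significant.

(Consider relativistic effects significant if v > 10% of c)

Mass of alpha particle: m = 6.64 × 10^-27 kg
No, relativistic corrections are not needed.

Using the non-relativistic de Broglie formula λ = h/(mv):

v = 1.8% × c = 5.396 × 10^6 m/s

λ = h/(mv)
λ = (6.626 × 10^-34 J·s) / (6.64 × 10^-27 kg × 5.396 × 10^6 m/s)
λ = 1.85 × 10^-14 m

Since v = 1.8% of c < 10% of c, relativistic corrections are NOT significant and this non-relativistic result is a good approximation.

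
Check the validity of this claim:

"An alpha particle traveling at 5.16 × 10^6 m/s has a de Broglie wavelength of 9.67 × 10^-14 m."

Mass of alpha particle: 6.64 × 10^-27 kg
False

The claim is incorrect.

Using λ = h/(mv):
λ = (6.626 × 10^-34 J·s) / (6.64 × 10^-27 kg × 5.16 × 10^6 m/s)
λ = 1.93 × 10^-14 m

The actual wavelength differs from the claimed 9.67 × 10^-14 m.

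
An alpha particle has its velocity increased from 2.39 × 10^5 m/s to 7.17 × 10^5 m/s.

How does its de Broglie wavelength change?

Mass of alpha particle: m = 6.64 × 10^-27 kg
The wavelength decreases by a factor of 3.

Using λ = h/(mv):

Initial wavelength: λ₁ = h/(mv₁) = 4.18 × 10^-13 m
Final wavelength: λ₂ = h/(mv₂) = 1.39 × 10^-13 m

Since λ ∝ 1/v, when velocity increases by a factor of 3, the wavelength decreases by a factor of 3.

λ₂/λ₁ = v₁/v₂ = 1/3

The wavelength decreases by a factor of 3.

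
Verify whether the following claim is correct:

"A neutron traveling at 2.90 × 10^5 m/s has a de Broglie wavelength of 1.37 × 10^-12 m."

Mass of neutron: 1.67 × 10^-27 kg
True

The claim is correct.

Using λ = h/(mv):
λ = (6.626 × 10^-34 J·s) / (1.67 × 10^-27 kg × 2.90 × 10^5 m/s)
λ = 1.37 × 10^-12 m

This matches the claimed value.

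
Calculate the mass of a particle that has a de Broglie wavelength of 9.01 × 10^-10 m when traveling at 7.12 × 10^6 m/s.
1.03 × 10^-31 kg

From the de Broglie relation λ = h/(mv), we solve for m:

m = h/(λv)
m = (6.626 × 10^-34 J·s) / (9.01 × 10^-10 m × 7.12 × 10^6 m/s)
m = 1.03 × 10^-31 kg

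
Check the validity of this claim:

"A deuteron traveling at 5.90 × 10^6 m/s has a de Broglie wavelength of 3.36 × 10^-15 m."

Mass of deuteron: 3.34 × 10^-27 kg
False

The claim is incorrect.

Using λ = h/(mv):
λ = (6.626 × 10^-34 J·s) / (3.34 × 10^-27 kg × 5.90 × 10^6 m/s)
λ = 3.36 × 10^-14 m

The actual wavelength differs from the claimed 3.36 × 10^-15 m.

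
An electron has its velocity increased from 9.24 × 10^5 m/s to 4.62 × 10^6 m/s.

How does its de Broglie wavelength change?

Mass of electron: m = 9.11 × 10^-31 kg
The wavelength decreases by a factor of 5.

Using λ = h/(mv):

Initial wavelength: λ₁ = h/(mv₁) = 7.87 × 10^-10 m
Final wavelength: λ₂ = h/(mv₂) = 1.57 × 10^-10 m

Since λ ∝ 1/v, when velocity increases by a factor of 5, the wavelength decreases by a factor of 5.

λ₂/λ₁ = v₁/v₂ = 1/5

The wavelength decreases by a factor of 5.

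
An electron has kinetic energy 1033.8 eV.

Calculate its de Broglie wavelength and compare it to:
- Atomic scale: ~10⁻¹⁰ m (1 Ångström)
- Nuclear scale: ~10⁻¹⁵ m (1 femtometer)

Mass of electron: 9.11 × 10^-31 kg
λ = 3.81 × 10^-11 m, which is between nuclear and atomic scales.

Using λ = h/√(2mKE):

KE = 1033.8 eV = 1.656 × 10^-16 J

λ = h/√(2mKE)
λ = (6.626 × 10^-34 J·s) / √(2 × 9.11 × 10^-31 kg × 1.656 × 10^-16 J)
λ = 3.81 × 10^-11 m

Comparison:
- Atomic scale (10⁻¹⁰ m): λ is 0.38× this size
- Nuclear scale (10⁻¹⁵ m): λ is 3.8e+04× this size

The wavelength is between nuclear and atomic scales.

This wavelength is appropriate for probing atomic structure but too large for nuclear physics experiments.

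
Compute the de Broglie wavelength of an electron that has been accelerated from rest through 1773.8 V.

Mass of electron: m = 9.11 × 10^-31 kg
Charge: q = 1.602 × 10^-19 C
2.91 × 10^-11 m

When a particle is accelerated through voltage V, it gains kinetic energy KE = qV.

The de Broglie wavelength is then λ = h/√(2mqV):

λ = h/√(2mqV)
λ = (6.626 × 10^-34 J·s) / √(2 × 9.11 × 10^-31 kg × 1.602 × 10^-19 C × 1773.8 V)
λ = 2.91 × 10^-11 m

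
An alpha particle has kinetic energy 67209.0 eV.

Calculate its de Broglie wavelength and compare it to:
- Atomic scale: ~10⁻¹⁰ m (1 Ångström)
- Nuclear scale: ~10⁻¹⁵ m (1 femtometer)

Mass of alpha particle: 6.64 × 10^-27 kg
λ = 5.54 × 10^-14 m, which is between nuclear and atomic scales.

Using λ = h/√(2mKE):

KE = 67209.0 eV = 1.077 × 10^-14 J

λ = h/√(2mKE)
λ = (6.626 × 10^-34 J·s) / √(2 × 6.64 × 10^-27 kg × 1.077 × 10^-14 J)
λ = 5.54 × 10^-14 m

Comparison:
- Atomic scale (10⁻¹⁰ m): λ is 0.00055× this size
- Nuclear scale (10⁻¹⁵ m): λ is 55× this size

The wavelength is between nuclear and atomic scales.

This wavelength is appropriate for probing atomic structure but too large for nuclear physics experiments.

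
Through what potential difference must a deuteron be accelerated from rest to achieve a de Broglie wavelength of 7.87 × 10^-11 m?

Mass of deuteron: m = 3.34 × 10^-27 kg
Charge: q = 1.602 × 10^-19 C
6.62 × 10^-2 V

From λ = h/√(2mqV), we solve for V:

λ² = h²/(2mqV)
V = h²/(2mqλ²)
V = (6.626 × 10^-34 J·s)² / (2 × 3.34 × 10^-27 kg × 1.602 × 10^-19 C × (7.87 × 10^-11 m)²)
V = 6.62 × 10^-2 V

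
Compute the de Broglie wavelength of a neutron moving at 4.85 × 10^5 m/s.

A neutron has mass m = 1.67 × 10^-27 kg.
8.18 × 10^-13 m

Using the de Broglie relation λ = h/(mv):

λ = h/(mv)
λ = (6.626 × 10^-34 J·s) / (1.67 × 10^-27 kg × 4.85 × 10^5 m/s)
λ = 8.18 × 10^-13 m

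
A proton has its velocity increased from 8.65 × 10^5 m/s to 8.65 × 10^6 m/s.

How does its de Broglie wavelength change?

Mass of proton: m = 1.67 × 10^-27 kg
The wavelength decreases by a factor of 10.

Using λ = h/(mv):

Initial wavelength: λ₁ = h/(mv₁) = 4.59 × 10^-13 m
Final wavelength: λ₂ = h/(mv₂) = 4.59 × 10^-14 m

Since λ ∝ 1/v, when velocity increases by a factor of 10, the wavelength decreases by a factor of 10.

λ₂/λ₁ = v₁/v₂ = 1/10

The wavelength decreases by a factor of 10.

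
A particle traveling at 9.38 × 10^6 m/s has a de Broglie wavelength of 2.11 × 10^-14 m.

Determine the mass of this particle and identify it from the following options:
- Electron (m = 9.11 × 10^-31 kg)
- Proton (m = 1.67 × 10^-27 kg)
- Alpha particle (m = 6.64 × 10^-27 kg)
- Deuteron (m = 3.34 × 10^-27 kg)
The particle is a deuteron.

From λ = h/(mv), solve for mass:

m = h/(λv)
m = (6.626 × 10^-34 J·s) / (2.11 × 10^-14 m × 9.38 × 10^6 m/s)
m = 3.35 × 10^-27 kg

Comparing with the listed masses, this is closest to a deuteron.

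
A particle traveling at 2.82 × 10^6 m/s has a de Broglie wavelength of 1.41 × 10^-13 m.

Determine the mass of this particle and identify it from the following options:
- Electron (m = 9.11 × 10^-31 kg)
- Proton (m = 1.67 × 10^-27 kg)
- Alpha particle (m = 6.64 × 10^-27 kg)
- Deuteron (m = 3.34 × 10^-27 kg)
The particle is a proton.

From λ = h/(mv), solve for mass:

m = h/(λv)
m = (6.626 × 10^-34 J·s) / (1.41 × 10^-13 m × 2.82 × 10^6 m/s)
m = 1.67 × 10^-27 kg

Comparing with the listed masses, this is closest to a proton.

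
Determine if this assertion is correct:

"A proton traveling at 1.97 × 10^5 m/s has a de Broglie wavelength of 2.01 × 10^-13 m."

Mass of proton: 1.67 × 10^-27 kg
False

The claim is incorrect.

Using λ = h/(mv):
λ = (6.626 × 10^-34 J·s) / (1.67 × 10^-27 kg × 1.97 × 10^5 m/s)
λ = 2.01 × 10^-12 m

The actual wavelength differs from the claimed 2.01 × 10^-13 m.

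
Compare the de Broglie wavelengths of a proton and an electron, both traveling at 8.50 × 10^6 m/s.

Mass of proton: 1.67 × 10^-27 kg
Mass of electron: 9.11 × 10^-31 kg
The electron has the longer wavelength.

Using λ = h/(mv), since both particles have the same velocity, the wavelength depends only on mass.

For proton: λ₁ = h/(m₁v) = 4.67 × 10^-14 m
For electron: λ₂ = h/(m₂v) = 8.56 × 10^-11 m

Since λ ∝ 1/m at constant velocity, the lighter particle has the longer wavelength.

The electron has the longer de Broglie wavelength.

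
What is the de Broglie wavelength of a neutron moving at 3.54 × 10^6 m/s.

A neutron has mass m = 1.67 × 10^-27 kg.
1.12 × 10^-13 m

Using the de Broglie relation λ = h/(mv):

λ = h/(mv)
λ = (6.626 × 10^-34 J·s) / (1.67 × 10^-27 kg × 3.54 × 10^6 m/s)
λ = 1.12 × 10^-13 m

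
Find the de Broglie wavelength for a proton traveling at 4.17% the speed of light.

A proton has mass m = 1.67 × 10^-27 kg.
3.17 × 10^-14 m

Using the de Broglie relation λ = h/(mv):

v = 4.17% × c = 1.250 × 10^7 m/s

λ = h/(mv)
λ = (6.626 × 10^-34 J·s) / (1.67 × 10^-27 kg × 1.250 × 10^7 m/s)
λ = 3.17 × 10^-14 m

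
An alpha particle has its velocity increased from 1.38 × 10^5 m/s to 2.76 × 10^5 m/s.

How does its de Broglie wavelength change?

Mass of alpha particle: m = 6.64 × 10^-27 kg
The wavelength decreases by a factor of 2.

Using λ = h/(mv):

Initial wavelength: λ₁ = h/(mv₁) = 7.23 × 10^-13 m
Final wavelength: λ₂ = h/(mv₂) = 3.62 × 10^-13 m

Since λ ∝ 1/v, when velocity increases by a factor of 2, the wavelength decreases by a factor of 2.

λ₂/λ₁ = v₁/v₂ = 1/2

The wavelength decreases by a factor of 2.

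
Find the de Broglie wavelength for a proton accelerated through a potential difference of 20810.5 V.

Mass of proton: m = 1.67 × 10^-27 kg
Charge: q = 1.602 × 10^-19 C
1.99 × 10^-13 m

When a particle is accelerated through voltage V, it gains kinetic energy KE = qV.

The de Broglie wavelength is then λ = h/√(2mqV):

λ = h/√(2mqV)
λ = (6.626 × 10^-34 J·s) / √(2 × 1.67 × 10^-27 kg × 1.602 × 10^-19 C × 20810.5 V)
λ = 1.99 × 10^-13 m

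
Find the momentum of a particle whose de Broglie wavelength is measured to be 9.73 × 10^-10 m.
6.81 × 10^-25 kg·m/s

From the de Broglie relation λ = h/p, we solve for p:

p = h/λ
p = (6.626 × 10^-34 J·s) / (9.73 × 10^-10 m)
p = 6.81 × 10^-25 kg·m/s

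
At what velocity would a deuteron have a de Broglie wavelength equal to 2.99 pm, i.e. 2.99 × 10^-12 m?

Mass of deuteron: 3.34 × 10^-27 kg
6.63 × 10^4 m/s

From λ = h/(mv), solve for v:

v = h/(mλ)
v = (6.626 × 10^-34 J·s) / (3.34 × 10^-27 kg × 2.99 × 10^-12 m)
v = 6.63 × 10^4 m/s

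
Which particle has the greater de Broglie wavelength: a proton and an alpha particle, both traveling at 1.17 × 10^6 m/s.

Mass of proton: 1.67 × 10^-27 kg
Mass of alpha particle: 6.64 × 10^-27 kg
The proton has the longer wavelength.

Using λ = h/(mv), since both particles have the same velocity, the wavelength depends only on mass.

For proton: λ₁ = h/(m₁v) = 3.39 × 10^-13 m
For alpha particle: λ₂ = h/(m₂v) = 8.53 × 10^-14 m

Since λ ∝ 1/m at constant velocity, the lighter particle has the longer wavelength.

The proton has the longer de Broglie wavelength.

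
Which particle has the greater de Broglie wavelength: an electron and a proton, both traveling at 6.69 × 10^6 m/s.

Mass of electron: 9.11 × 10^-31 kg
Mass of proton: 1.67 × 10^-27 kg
The electron has the longer wavelength.

Using λ = h/(mv), since both particles have the same velocity, the wavelength depends only on mass.

For electron: λ₁ = h/(m₁v) = 1.09 × 10^-10 m
For proton: λ₂ = h/(m₂v) = 5.93 × 10^-14 m

Since λ ∝ 1/m at constant velocity, the lighter particle has the longer wavelength.

The electron has the longer de Broglie wavelength.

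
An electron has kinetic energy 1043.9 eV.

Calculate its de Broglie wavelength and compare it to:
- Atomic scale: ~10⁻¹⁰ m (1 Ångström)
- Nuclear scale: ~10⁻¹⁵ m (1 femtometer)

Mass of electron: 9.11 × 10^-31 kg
λ = 3.80 × 10^-11 m, which is between nuclear and atomic scales.

Using λ = h/√(2mKE):

KE = 1043.9 eV = 1.673 × 10^-16 J

λ = h/√(2mKE)
λ = (6.626 × 10^-34 J·s) / √(2 × 9.11 × 10^-31 kg × 1.673 × 10^-16 J)
λ = 3.80 × 10^-11 m

Comparison:
- Atomic scale (10⁻¹⁰ m): λ is 0.38× this size
- Nuclear scale (10⁻¹⁵ m): λ is 3.8e+04× this size

The wavelength is between nuclear and atomic scales.

This wavelength is appropriate for probing atomic structure but too large for nuclear physics experiments.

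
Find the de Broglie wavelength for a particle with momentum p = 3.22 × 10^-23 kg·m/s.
2.06 × 10^-11 m

Using the de Broglie relation λ = h/p:

λ = h/p
λ = (6.626 × 10^-34 J·s) / (3.22 × 10^-23 kg·m/s)
λ = 2.06 × 10^-11 m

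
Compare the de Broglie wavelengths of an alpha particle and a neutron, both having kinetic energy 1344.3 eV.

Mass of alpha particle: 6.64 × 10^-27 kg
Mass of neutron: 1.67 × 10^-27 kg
The neutron has the longer wavelength.

Using λ = h/√(2mKE):

For alpha particle: λ₁ = h/√(2m₁KE) = 3.92 × 10^-13 m
For neutron: λ₂ = h/√(2m₂KE) = 7.81 × 10^-13 m

Since λ ∝ 1/√m at constant kinetic energy, the lighter particle has the longer wavelength.

The neutron has the longer de Broglie wavelength.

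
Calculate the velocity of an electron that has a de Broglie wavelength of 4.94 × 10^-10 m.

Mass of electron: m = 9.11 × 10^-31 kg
1.47 × 10^6 m/s

From the de Broglie relation λ = h/(mv), we solve for v:

v = h/(mλ)
v = (6.626 × 10^-34 J·s) / (9.11 × 10^-31 kg × 4.94 × 10^-10 m)
v = 1.47 × 10^6 m/s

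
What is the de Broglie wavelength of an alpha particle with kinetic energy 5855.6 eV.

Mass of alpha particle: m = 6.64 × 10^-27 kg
1.88 × 10^-13 m

Using λ = h/√(2mKE):

First convert KE to Joules: KE = 5855.6 eV = 9.382 × 10^-16 J

λ = h/√(2mKE)
λ = (6.626 × 10^-34 J·s) / √(2 × 6.64 × 10^-27 kg × 9.382 × 10^-16 J)
λ = 1.88 × 10^-13 m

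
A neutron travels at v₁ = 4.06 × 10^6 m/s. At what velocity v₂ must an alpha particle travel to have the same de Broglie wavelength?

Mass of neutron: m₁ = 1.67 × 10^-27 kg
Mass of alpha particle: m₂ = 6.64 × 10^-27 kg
v₂ = 1.02 × 10^6 m/s

For equal de Broglie wavelengths: λ₁ = λ₂

h/(m₁v₁) = h/(m₂v₂)
m₁v₁ = m₂v₂
v₂ = v₁ · (m₁/m₂)

v₂ = 4.06 × 10^6 m/s × (1.67 × 10^-27 kg / 6.64 × 10^-27 kg)
v₂ = 1.02 × 10^6 m/s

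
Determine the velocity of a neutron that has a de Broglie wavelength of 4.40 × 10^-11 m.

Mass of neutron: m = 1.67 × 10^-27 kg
9.02 × 10^3 m/s

From the de Broglie relation λ = h/(mv), we solve for v:

v = h/(mλ)
v = (6.626 × 10^-34 J·s) / (1.67 × 10^-27 kg × 4.40 × 10^-11 m)
v = 9.02 × 10^3 m/s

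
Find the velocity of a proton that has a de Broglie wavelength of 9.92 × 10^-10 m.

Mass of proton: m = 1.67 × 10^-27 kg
4.00 × 10^2 m/s

From the de Broglie relation λ = h/(mv), we solve for v:

v = h/(mλ)
v = (6.626 × 10^-34 J·s) / (1.67 × 10^-27 kg × 9.92 × 10^-10 m)
v = 4.00 × 10^2 m/s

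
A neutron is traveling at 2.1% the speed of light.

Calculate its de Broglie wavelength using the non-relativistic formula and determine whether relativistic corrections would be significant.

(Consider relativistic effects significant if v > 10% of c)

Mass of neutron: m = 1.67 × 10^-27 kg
No, relativistic corrections are not needed.

Using the non-relativistic de Broglie formula λ = h/(mv):

v = 2.1% × c = 6.296 × 10^6 m/s

λ = h/(mv)
λ = (6.626 × 10^-34 J·s) / (1.67 × 10^-27 kg × 6.296 × 10^6 m/s)
λ = 6.30 × 10^-14 m

Since v = 2.1% of c < 10% of c, relativistic corrections are NOT significant and this non-relativistic result is a good approximation.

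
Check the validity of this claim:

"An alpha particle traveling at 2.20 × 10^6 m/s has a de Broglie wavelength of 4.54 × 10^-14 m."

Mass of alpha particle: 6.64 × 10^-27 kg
True

The claim is correct.

Using λ = h/(mv):
λ = (6.626 × 10^-34 J·s) / (6.64 × 10^-27 kg × 2.20 × 10^6 m/s)
λ = 4.54 × 10^-14 m

This matches the claimed value.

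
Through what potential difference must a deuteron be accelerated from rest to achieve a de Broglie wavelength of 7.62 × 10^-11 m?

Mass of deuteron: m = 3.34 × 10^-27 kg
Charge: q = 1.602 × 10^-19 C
7.07 × 10^-2 V

From λ = h/√(2mqV), we solve for V:

λ² = h²/(2mqV)
V = h²/(2mqλ²)
V = (6.626 × 10^-34 J·s)² / (2 × 3.34 × 10^-27 kg × 1.602 × 10^-19 C × (7.62 × 10^-11 m)²)
V = 7.07 × 10^-2 V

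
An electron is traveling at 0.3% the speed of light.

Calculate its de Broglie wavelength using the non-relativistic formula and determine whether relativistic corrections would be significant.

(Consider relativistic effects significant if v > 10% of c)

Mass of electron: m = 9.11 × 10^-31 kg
No, relativistic corrections are not needed.

Using the non-relativistic de Broglie formula λ = h/(mv):

v = 0.3% × c = 8.994 × 10^5 m/s

λ = h/(mv)
λ = (6.626 × 10^-34 J·s) / (9.11 × 10^-31 kg × 8.994 × 10^5 m/s)
λ = 8.09 × 10^-10 m

Since v = 0.3% of c < 10% of c, relativistic corrections are NOT significant and this non-relativistic result is a good approximation.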